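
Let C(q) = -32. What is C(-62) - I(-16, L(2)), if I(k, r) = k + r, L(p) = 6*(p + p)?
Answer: -40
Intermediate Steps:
L(p) = 12*p (L(p) = 6*(2*p) = 12*p)
C(-62) - I(-16, L(2)) = -32 - (-16 + 12*2) = -32 - (-16 + 24) = -32 - 1*8 = -32 - 8 = -40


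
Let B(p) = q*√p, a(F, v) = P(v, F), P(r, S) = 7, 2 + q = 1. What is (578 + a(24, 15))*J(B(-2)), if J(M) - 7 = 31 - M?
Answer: 22230 + 585*I*√2 ≈ 22230.0 + 827.31*I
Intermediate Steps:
q = -1 (q = -2 + 1 = -1)
a(F, v) = 7
B(p) = -√p
J(M) = 38 - M (J(M) = 7 + (31 - M) = 38 - M)
(578 + a(24, 15))*J(B(-2)) = (578 + 7)*(38 - (-1)*√(-2)) = 585*(38 - (-1)*I*√2) = 585*(38 + I*√2) = 22230 + 585*I*√2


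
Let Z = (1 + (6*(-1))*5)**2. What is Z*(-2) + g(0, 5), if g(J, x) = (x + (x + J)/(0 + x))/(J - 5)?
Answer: -8416/5 ≈ -1683.2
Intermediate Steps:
g(J, x) = (x + (J + x)/x)/(-5 + J)
Z = 841 (Z = (1 - 6*5)**2 = (1 - 30)**2 = (-29)**2 = 841)
Z*(-2) + g(0, 5) = 841*(-2) + (0 + 5 + 5**2)/(5*(-5 + 0)) = -1682 + (1/5)*(0 + 5 + 25)/(-5) = -1682 + (1/5)*(-1/5)*30 = -1682 - 6/5 = -8416/5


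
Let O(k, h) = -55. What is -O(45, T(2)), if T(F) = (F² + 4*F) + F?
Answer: 55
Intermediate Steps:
T(F) = F² + 5*F
-O(45, T(2)) = -1*(-55) = 55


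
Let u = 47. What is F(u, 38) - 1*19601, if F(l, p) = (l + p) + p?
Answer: -19478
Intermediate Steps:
F(l, p) = l + 2*p
F(u, 38) - 1*19601 = (47 + 2*38) - 1*19601 = (47 + 76) - 19601 = 123 - 19601 = -19478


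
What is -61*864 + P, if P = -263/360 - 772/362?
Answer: -3434379203/65160 ≈ -52707.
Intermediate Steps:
P = -186563/65160 (P = -263*1/360 - 772*1/362 = -263/360 - 386/181 = -186563/65160 ≈ -2.8632)
-61*864 + P = -61*864 - 186563/65160 = -52704 - 186563/65160 = -3434379203/65160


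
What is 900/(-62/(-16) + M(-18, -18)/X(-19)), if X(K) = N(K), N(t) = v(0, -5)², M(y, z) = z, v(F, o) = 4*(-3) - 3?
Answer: 60000/253 ≈ 237.15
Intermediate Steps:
v(F, o) = -15 (v(F, o) = -12 - 3 = -15)
N(t) = 225 (N(t) = (-15)² = 225)
X(K) = 225
900/(-62/(-16) + M(-18, -18)/X(-19)) = 900/(-62/(-16) - 18/225) = 900/(-62*(-1/16) - 18*1/225) = 900/(31/8 - 2/25) = 900/(759/200) = 900*(200/759) = 60000/253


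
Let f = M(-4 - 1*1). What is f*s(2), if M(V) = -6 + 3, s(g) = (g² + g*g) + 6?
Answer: -42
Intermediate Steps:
s(g) = 6 + 2*g² (s(g) = (g² + g²) + 6 = 2*g² + 6 = 6 + 2*g²)
M(V) = -3
f = -3
f*s(2) = -3*(6 + 2*2²) = -3*(6 + 2*4) = -3*(6 + 8) = -3*14 = -42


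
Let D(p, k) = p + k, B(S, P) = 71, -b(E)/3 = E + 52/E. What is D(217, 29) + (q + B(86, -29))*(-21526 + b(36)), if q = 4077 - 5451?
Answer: 84584983/3 ≈ 2.8195e+7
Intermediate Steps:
b(E) = -156/E - 3*E (b(E) = -3*(E + 52/E) = -156/E - 3*E)
q = -1374
D(p, k) = k + p
D(217, 29) + (q + B(86, -29))*(-21526 + b(36)) = (29 + 217) + (-1374 + 71)*(-21526 + (-156/36 - 3*36)) = 246 - 1303*(-21526 + (-156*1/36 - 108)) = 246 - 1303*(-21526 + (-13/3 - 108)) = 246 - 1303*(-21526 - 337/3) = 246 - 1303*(-64915/3) = 246 + 84584245/3 = 84584983/3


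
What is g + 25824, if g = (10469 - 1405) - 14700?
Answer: 20188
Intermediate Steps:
g = -5636 (g = 9064 - 14700 = -5636)
g + 25824 = -5636 + 25824 = 20188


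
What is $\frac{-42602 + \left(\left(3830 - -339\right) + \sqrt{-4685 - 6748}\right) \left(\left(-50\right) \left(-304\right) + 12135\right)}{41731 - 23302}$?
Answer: $\frac{113917013}{18429} + \frac{27335 i \sqrt{11433}}{18429} \approx 6181.4 + 158.6 i$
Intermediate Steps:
$\frac{-42602 + \left(\left(3830 - -339\right) + \sqrt{-4685 - 6748}\right) \left(\left(-50\right) \left(-304\right) + 12135\right)}{41731 - 23302} = \frac{-42602 + \left(\left(3830 + 339\right) + \sqrt{-11433}\right) \left(15200 + 12135\right)}{18429} = \left(-42602 + \left(4169 + i \sqrt{11433}\right) 27335\right) \frac{1}{18429} = \left(-42602 + \left(113959615 + 27335 i \sqrt{11433}\right)\right) \frac{1}{18429} = \left(113917013 + 27335 i \sqrt{11433}\right) \frac{1}{18429} = \frac{113917013}{18429} + \frac{27335 i \sqrt{11433}}{18429}$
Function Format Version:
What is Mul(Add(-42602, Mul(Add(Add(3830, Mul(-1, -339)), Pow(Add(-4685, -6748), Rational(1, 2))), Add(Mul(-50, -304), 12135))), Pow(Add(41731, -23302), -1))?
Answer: Add(Rational(113917013, 18429), Mul(Rational(27335, 18429), I, Pow(11433, Rational(1, 2)))) ≈ Add(6181.4, Mul(158.60, I))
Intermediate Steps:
Mul(Add(-42602, Mul(Add(Add(3830, Mul(-1, -339)), Pow(Add(-4685, -6748), Rational(1, 2))), Add(Mul(-50, -304), 12135))), Pow(Add(41731, -23302), -1)) = Mul(Add(-42602, Mul(Add(Add(3830, 339), Pow(-11433, Rational(1, 2))), Add(15200, 12135))), Pow(18429, -1)) = Mul(Add(-42602, Mul(Add(4169, Mul(I, Pow(11433, Rational(1, 2)))), 27335)), Rational(1, 18429)) = Mul(Add(-42602, Add(113959615, Mul(27335, I, Pow(11433, Rational(1, 2))))), Rational(1, 18429)) = Mul(Add(113917013, Mul(27335, I, Pow(11433, Rational(1, 2)))), Rational(1, 18429)) = Add(Rational(113917013, 18429), Mul(Rational(27335, 18429), I, Pow(11433, Rational(1, 2))))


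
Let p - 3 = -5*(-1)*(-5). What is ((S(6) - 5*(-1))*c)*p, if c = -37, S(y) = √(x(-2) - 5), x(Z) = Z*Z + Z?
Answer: 4070 + 814*I*√3 ≈ 4070.0 + 1409.9*I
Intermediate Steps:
x(Z) = Z + Z² (x(Z) = Z² + Z = Z + Z²)
p = -22 (p = 3 - 5*(-1)*(-5) = 3 + 5*(-5) = 3 - 25 = -22)
S(y) = I*√3 (S(y) = √(-2*(1 - 2) - 5) = √(-2*(-1) - 5) = √(2 - 5) = √(-3) = I*√3)
((S(6) - 5*(-1))*c)*p = ((I*√3 - 5*(-1))*(-37))*(-22) = ((I*√3 + 5)*(-37))*(-22) = ((5 + I*√3)*(-37))*(-22) = (-185 - 37*I*√3)*(-22) = 4070 + 814*I*√3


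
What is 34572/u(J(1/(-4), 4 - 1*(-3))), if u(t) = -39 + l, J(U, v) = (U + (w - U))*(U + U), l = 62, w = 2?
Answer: 34572/23 ≈ 1503.1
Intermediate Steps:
J(U, v) = 4*U (J(U, v) = (U + (2 - U))*(U + U) = 2*(2*U) = 4*U)
u(t) = 23 (u(t) = -39 + 62 = 23)
34572/u(J(1/(-4), 4 - 1*(-3))) = 34572/23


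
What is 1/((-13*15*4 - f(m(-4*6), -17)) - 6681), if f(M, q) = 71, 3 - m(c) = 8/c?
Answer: -1/7532 ≈ -0.00013277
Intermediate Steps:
m(c) = 3 - 8/c
1/((-13*15*4 - f(m(-4*6), -17)) - 6681) = 1/((-13*15*4 - 1*71) - 6681) = 1/((-195*4 - 71) - 6681) = 1/((-780 - 71) - 6681) = 1/(-851 - 6681) = 1/(-7532) = -1/7532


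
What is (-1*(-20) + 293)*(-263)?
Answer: -82319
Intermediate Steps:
(-1*(-20) + 293)*(-263) = (20 + 293)*(-263) = 313*(-263) = -82319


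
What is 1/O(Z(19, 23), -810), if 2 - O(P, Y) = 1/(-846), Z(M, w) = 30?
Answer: 846/1693 ≈ 0.49970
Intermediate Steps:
O(P, Y) = 1693/846 (O(P, Y) = 2 - 1/(-846) = 2 - 1*(-1/846) = 2 + 1/846 = 1693/846)
1/O(Z(19, 23), -810) = 1/(1693/846) = 846/1693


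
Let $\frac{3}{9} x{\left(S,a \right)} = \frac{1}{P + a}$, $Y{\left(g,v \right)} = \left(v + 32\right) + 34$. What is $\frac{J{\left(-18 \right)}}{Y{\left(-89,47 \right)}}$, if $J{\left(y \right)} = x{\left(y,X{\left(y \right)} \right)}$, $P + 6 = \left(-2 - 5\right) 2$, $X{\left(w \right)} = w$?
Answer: $- \frac{3}{4294} \approx -0.00069865$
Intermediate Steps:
$Y{\left(g,v \right)} = 66 + v$ ($Y{\left(g,v \right)} = \left(32 + v\right) + 34 = 66 + v$)
$P = -20$ ($P = -6 + \left(-2 - 5\right) 2 = -6 - 14 = -20$)
$x{\left(S,a \right)} = \frac{3}{-20 + a}$
$J{\left(y \right)} = \frac{3}{-20 + y}$
$\frac{J{\left(-18 \right)}}{Y{\left(-89,47 \right)}} = \frac{3 \frac{1}{-20 - 18}}{66 + 47} = \frac{3 \frac{1}{-38}}{113} = 3 \left(- \frac{1}{38}\right) \frac{1}{113} = \left(- \frac{3}{38}\right) \frac{1}{113} = - \frac{3}{4294}$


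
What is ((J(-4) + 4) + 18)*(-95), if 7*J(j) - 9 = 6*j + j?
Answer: -12825/7 ≈ -1832.1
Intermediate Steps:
J(j) = 9/7 + j (J(j) = 9/7 + (6*j + j)/7 = 9/7 + (7*j)/7 = 9/7 + j)
((J(-4) + 4) + 18)*(-95) = (((9/7 - 4) + 4) + 18)*(-95) = ((-19/7 + 4) + 18)*(-95) = (9/7 + 18)*(-95) = (135/7)*(-95) = -12825/7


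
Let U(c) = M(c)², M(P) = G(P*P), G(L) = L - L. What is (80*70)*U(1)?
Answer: 0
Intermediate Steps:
G(L) = 0
M(P) = 0
U(c) = 0 (U(c) = 0² = 0)
(80*70)*U(1) = (80*70)*0 = 5600*0 = 0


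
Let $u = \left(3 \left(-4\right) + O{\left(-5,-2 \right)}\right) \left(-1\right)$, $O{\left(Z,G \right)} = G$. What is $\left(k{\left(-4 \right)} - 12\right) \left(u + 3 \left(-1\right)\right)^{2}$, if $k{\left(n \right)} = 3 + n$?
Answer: $-1573$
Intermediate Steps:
$u = 14$ ($u = \left(3 \left(-4\right) - 2\right) \left(-1\right) = \left(-12 - 2\right) \left(-1\right) = \left(-14\right) \left(-1\right) = 14$)
$\left(k{\left(-4 \right)} - 12\right) \left(u + 3 \left(-1\right)\right)^{2} = \left(\left(3 - 4\right) - 12\right) \left(14 + 3 \left(-1\right)\right)^{2} = \left(-1 - 12\right) \left(14 - 3\right)^{2} = - 13 \cdot 11^{2} = \left(-13\right) 121 = -1573$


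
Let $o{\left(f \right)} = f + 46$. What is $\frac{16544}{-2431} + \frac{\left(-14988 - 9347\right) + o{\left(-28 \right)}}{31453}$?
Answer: $- \frac{52679369}{6951113} \approx -7.5786$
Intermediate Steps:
$o{\left(f \right)} = 46 + f$
$\frac{16544}{-2431} + \frac{\left(-14988 - 9347\right) + o{\left(-28 \right)}}{31453} = \frac{16544}{-2431} + \frac{\left(-14988 - 9347\right) + \left(46 - 28\right)}{31453} = 16544 \left(- \frac{1}{2431}\right) + \left(-24335 + 18\right) \frac{1}{31453} = - \frac{1504}{221} - \frac{24317}{31453} = - \frac{52679369}{6951113}$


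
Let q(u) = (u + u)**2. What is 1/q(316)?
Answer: 1/399424 ≈ 2.5036e-6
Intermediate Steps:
q(u) = 4*u**2 (q(u) = (2*u)**2 = 4*u**2)
1/q(316) = 1/(4*316**2) = 1/(4*99856) = 1/399424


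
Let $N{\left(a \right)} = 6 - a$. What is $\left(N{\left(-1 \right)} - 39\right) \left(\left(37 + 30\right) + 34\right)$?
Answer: $-3232$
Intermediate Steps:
$\left(N{\left(-1 \right)} - 39\right) \left(\left(37 + 30\right) + 34\right) = \left(\left(6 - -1\right) - 39\right) \left(\left(37 + 30\right) + 34\right) = \left(\left(6 + 1\right) - 39\right) \left(67 + 34\right) = \left(7 - 39\right) 101 = \left(-32\right) 101 = -3232$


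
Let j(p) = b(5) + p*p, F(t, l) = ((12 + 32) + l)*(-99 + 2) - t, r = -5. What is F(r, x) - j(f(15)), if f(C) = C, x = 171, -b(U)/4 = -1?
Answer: -21079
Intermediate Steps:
b(U) = 4 (b(U) = -4*(-1) = 4)
F(t, l) = -4268 - t - 97*l (F(t, l) = (44 + l)*(-97) - t = (-4268 - 97*l) - t = -4268 - t - 97*l)
j(p) = 4 + p² (j(p) = 4 + p*p = 4 + p²)
F(r, x) - j(f(15)) = (-4268 - 1*(-5) - 97*171) - (4 + 15²) = (-4268 + 5 - 16587) - (4 + 225) = -20850 - 1*229 = -20850 - 229 = -21079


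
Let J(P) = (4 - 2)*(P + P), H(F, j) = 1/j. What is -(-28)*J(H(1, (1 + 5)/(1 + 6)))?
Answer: 392/3 ≈ 130.67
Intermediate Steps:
J(P) = 4*P (J(P) = 2*(2*P) = 4*P)
-(-28)*J(H(1, (1 + 5)/(1 + 6))) = -(-28)*4/(((1 + 5)/(1 + 6))) = -(-28)*4/((6/7)) = -(-28)*4/((6*(⅐))) = -(-28)*4/(6/7) = -(-28)*4*(7/6) = -(-28)*14/3 = -1*(-392/3) = 392/3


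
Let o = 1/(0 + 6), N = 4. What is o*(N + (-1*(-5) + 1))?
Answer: 5/3 ≈ 1.6667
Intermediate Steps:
o = 1/6 ≈ 0.16667
o*(N + (-1*(-5) + 1)) = (4 + (-1*(-5) + 1))/6 = (4 + (5 + 1))/6 = (4 + 6)/6 = (1/6)*10 = 5/3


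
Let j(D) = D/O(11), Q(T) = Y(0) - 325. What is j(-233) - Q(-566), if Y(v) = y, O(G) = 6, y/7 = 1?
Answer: 1675/6 ≈ 279.17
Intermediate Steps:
y = 7 (y = 7*1 = 7)
Y(v) = 7
Q(T) = -318 (Q(T) = 7 - 325 = -318)
j(D) = D/6
j(-233) - Q(-566) = (⅙)*(-233) - 1*(-318) = -233/6 + 318 = 1675/6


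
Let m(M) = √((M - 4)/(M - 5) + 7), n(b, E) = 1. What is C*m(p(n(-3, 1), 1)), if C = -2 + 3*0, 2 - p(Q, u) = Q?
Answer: -√31 ≈ -5.5678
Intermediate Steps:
p(Q, u) = 2 - Q
m(M) = √(7 + (-4 + M)/(-5 + M)) (m(M) = √((-4 + M)/(-5 + M) + 7) = √(7 + (-4 + M)/(-5 + M)))
C = -2 (C = -2 + 0 = -2)
C*m(p(n(-3, 1), 1)) = -2*√(-1/(-5 + (2 - 1*1)))*√(39 - 8*(2 - 1*1)) = -2*√(-1/(-5 + (2 - 1)))*√(39 - 8*(2 - 1)) = -2*√31*√(-1/(-5 + 1)) = -2*√31*√(-1/(-4)) = -2*√31/2 = -√31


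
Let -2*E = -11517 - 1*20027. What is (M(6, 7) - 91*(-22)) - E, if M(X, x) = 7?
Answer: -13763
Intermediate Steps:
E = 15772 (E = -(-11517 - 1*20027)/2 = -(-11517 - 20027)/2 = -½*(-31544) = 15772)
(M(6, 7) - 91*(-22)) - E = (7 - 91*(-22)) - 1*15772 = (7 + 2002) - 15772 = 2009 - 15772 = -13763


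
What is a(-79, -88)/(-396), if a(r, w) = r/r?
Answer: -1/396 ≈ -0.0025253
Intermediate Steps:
a(r, w) = 1
a(-79, -88)/(-396) = 1/(-396) = 1*(-1/396) = -1/396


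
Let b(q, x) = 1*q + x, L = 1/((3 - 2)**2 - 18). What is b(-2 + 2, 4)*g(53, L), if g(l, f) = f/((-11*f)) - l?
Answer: -2336/11 ≈ -212.36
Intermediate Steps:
L = -1/17 (L = 1/(1**2 - 18) = 1/(1 - 18) = 1/(-17) = -1/17 ≈ -0.058824)
b(q, x) = q + x
g(l, f) = -1/11 - l (g(l, f) = f*(-1/(11*f)) - l = -1/11 - l)
b(-2 + 2, 4)*g(53, L) = ((-2 + 2) + 4)*(-1/11 - 1*53) = (0 + 4)*(-1/11 - 53) = 4*(-584/11) = -2336/11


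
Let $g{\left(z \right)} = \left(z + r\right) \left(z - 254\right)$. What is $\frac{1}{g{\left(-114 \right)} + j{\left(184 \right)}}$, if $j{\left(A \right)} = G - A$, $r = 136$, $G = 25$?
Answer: $- \frac{1}{8255} \approx -0.00012114$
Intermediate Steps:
$g{\left(z \right)} = \left(-254 + z\right) \left(136 + z\right)$ ($g{\left(z \right)} = \left(z + 136\right) \left(z - 254\right) = \left(136 + z\right) \left(-254 + z\right) = \left(-254 + z\right) \left(136 + z\right)$)
$j{\left(A \right)} = 25 - A$
$\frac{1}{g{\left(-114 \right)} + j{\left(184 \right)}} = \frac{1}{\left(-34544 + \left(-114\right)^{2} - -13452\right) + \left(25 - 184\right)} = \frac{1}{\left(-34544 + 12996 + 13452\right) + \left(25 - 184\right)} = \frac{1}{-8096 - 159} = \frac{1}{-8255} = - \frac{1}{8255}$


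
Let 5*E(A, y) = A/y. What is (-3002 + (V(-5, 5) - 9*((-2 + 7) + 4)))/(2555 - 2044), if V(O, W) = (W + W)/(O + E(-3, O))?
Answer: -26884/4453 ≈ -6.0373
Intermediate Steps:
E(A, y) = A/(5*y) (E(A, y) = (A/y)/5 = A/(5*y))
V(O, W) = 2*W/(O - 3/(5*O)) (V(O, W) = (W + W)/(O + (⅕)*(-3)/O) = (2*W)/(O - 3/(5*O)) = 2*W/(O - 3/(5*O)))
(-3002 + (V(-5, 5) - 9*((-2 + 7) + 4)))/(2555 - 2044) = (-3002 + (10*(-5)*5/(-3 + 5*(-5)²) - 9*((-2 + 7) + 4)))/(2555 - 2044) = (-3002 + (10*(-5)*5/(-3 + 5*25) - 9*(5 + 4)))/511 = (-3002 + (10*(-5)*5/(-3 + 125) - 9*9))*(1/511) = (-3002 + (10*(-5)*5/122 - 81))*(1/511) = (-3002 + (10*(-5)*5*(1/122) - 81))*(1/511) = (-3002 + (-125/61 - 81))*(1/511) = (-3002 - 5066/61)*(1/511) = -188188/61*1/511 = -26884/4453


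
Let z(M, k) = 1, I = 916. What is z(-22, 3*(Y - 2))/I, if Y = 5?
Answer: 1/916 ≈ 0.0010917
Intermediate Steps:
z(-22, 3*(Y - 2))/I = 1/916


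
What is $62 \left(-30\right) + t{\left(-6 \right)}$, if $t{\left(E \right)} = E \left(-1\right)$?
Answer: $-1854$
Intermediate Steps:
$t{\left(E \right)} = - E$
$62 \left(-30\right) + t{\left(-6 \right)} = 62 \left(-30\right) - -6 = -1860 + 6 = -1854$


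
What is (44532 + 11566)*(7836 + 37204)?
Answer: 2526653920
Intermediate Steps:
(44532 + 11566)*(7836 + 37204) = 56098*45040 = 2526653920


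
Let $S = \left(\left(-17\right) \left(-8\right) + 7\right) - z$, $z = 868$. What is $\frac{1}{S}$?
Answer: $- \frac{1}{725} \approx -0.0013793$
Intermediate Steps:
$S = -725$ ($S = \left(\left(-17\right) \left(-8\right) + 7\right) - 868 = \left(136 + 7\right) - 868 = 143 - 868 = -725$)
$\frac{1}{S} = \frac{1}{-725} = - \frac{1}{725}$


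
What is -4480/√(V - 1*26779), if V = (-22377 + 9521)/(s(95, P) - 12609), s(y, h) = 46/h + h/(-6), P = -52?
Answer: 4480*I*√25869739821615115/26319942437 ≈ 27.377*I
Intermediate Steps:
s(y, h) = 46/h - h/6 (s(y, h) = 46/h + h*(-⅙) = 46/h - h/6)
V = 1002768/982895 (V = (-22377 + 9521)/((46/(-52) - ⅙*(-52)) - 12609) = -12856/((46*(-1/52) + 26/3) - 12609) = -12856/((-23/26 + 26/3) - 12609) = -12856/(607/78 - 12609) = -12856/(-982895/78) = -12856*(-78/982895) = 1002768/982895 ≈ 1.0202)
-4480/√(V - 1*26779) = -4480/√(1002768/982895 - 1*26779) = -4480/√(1002768/982895 - 26779) = -4480*(-I*√25869739821615115/26319942437) = -(-4480)*I*√25869739821615115/26319942437 = 4480*I*√25869739821615115/26319942437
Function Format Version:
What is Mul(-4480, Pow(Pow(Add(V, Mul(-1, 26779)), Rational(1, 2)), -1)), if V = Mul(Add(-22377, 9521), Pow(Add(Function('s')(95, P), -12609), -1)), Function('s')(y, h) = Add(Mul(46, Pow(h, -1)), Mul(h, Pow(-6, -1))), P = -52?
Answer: Mul(Rational(4480, 26319942437), I, Pow(25869739821615115, Rational(1, 2))) ≈ Mul(27.377, I)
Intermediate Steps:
Function('s')(y, h) = Add(Mul(46, Pow(h, -1)), Mul(Rational(-1, 6), h)) (Function('s')(y, h) = Add(Mul(46, Pow(h, -1)), Mul(h, Rational(-1, 6))) = Add(Mul(46, Pow(h, -1)), Mul(Rational(-1, 6), h)))
V = Rational(1002768, 982895) (V = Mul(Add(-22377, 9521), Pow(Add(Add(Mul(46, Pow(-52, -1)), Mul(Rational(-1, 6), -52)), -12609), -1)) = Mul(-12856, Pow(Add(Add(Mul(46, Rational(-1, 52)), Rational(26, 3)), -12609), -1)) = Mul(-12856, Pow(Add(Add(Rational(-23, 26), Rational(26, 3)), -12609), -1)) = Mul(-12856, Pow(Add(Rational(607, 78), -12609), -1)) = Mul(-12856, Pow(Rational(-982895, 78), -1)) = Mul(-12856, Rational(-78, 982895)) = Rational(1002768, 982895) ≈ 1.0202)
Mul(-4480, Pow(Pow(Add(V, Mul(-1, 26779)), Rational(1, 2)), -1)) = Mul(-4480, Pow(Pow(Add(Rational(1002768, 982895), Mul(-1, 26779)), Rational(1, 2)), -1)) = Mul(-4480, Pow(Pow(Add(Rational(1002768, 982895), -26779), Rational(1, 2)), -1)) = Mul(-4480, Pow(Pow(Rational(-26319942437, 982895), Rational(1, 2)), -1)) = Mul(-4480, Pow(Mul(Rational(1, 982895), I, Pow(25869739821615115, Rational(1, 2))), -1)) = Mul(-4480, Mul(Rational(-1, 26319942437), I, Pow(25869739821615115, Rational(1, 2)))) = Mul(Rational(4480, 26319942437), I, Pow(25869739821615115, Rational(1, 2)))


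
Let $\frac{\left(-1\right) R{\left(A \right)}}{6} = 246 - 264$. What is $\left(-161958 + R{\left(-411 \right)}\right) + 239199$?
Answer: $77349$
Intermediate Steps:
$R{\left(A \right)} = 108$ ($R{\left(A \right)} = - 6 \left(246 - 264\right) = \left(-6\right) \left(-18\right) = 108$)
$\left(-161958 + R{\left(-411 \right)}\right) + 239199 = \left(-161958 + 108\right) + 239199 = -161850 + 239199 = 77349$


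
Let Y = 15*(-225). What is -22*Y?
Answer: 74250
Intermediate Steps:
Y = -3375
-22*Y = -22*(-3375) = 74250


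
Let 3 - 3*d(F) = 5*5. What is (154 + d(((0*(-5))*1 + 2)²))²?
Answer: 193600/9 ≈ 21511.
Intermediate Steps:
d(F) = -22/3 (d(F) = 1 - 5*5/3 = 1 - ⅓*25 = 1 - 25/3 = -22/3)
(154 + d(((0*(-5))*1 + 2)²))² = (154 - 22/3)² = (440/3)² = 193600/9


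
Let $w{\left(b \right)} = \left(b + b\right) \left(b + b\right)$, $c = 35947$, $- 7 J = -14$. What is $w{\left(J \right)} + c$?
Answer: $35963$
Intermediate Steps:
$J = 2$ ($J = \left(- \frac{1}{7}\right) \left(-14\right) = 2$)
$w{\left(b \right)} = 4 b^{2}$ ($w{\left(b \right)} = 2 b 2 b = 4 b^{2}$)
$w{\left(J \right)} + c = 4 \cdot 2^{2} + 35947 = 4 \cdot 4 + 35947 = 16 + 35947 = 35963$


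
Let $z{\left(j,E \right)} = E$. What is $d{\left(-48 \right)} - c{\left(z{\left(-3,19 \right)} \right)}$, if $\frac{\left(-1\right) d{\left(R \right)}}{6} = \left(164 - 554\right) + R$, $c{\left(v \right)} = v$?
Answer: $2609$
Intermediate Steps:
$d{\left(R \right)} = 2340 - 6 R$ ($d{\left(R \right)} = - 6 \left(\left(164 - 554\right) + R\right) = - 6 \left(-390 + R\right) = 2340 - 6 R$)
$d{\left(-48 \right)} - c{\left(z{\left(-3,19 \right)} \right)} = \left(2340 - -288\right) - 19 = \left(2340 + 288\right) - 19 = 2628 - 19 = 2609$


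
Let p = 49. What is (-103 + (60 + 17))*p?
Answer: -1274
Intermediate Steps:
(-103 + (60 + 17))*p = (-103 + (60 + 17))*49 = (-103 + 77)*49 = -26*49 = -1274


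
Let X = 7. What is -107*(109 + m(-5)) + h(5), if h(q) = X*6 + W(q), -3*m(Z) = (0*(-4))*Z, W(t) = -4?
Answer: -11625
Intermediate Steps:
m(Z) = 0 (m(Z) = -0*(-4)*Z/3 = -0*Z = -⅓*0 = 0)
h(q) = 38 (h(q) = 7*6 - 4 = 42 - 4 = 38)
-107*(109 + m(-5)) + h(5) = -107*(109 + 0) + 38 = -107*109 + 38 = -11663 + 38 = -11625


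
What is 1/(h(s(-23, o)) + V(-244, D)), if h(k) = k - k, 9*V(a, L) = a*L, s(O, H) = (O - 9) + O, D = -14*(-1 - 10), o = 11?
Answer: -9/37576 ≈ -0.00023951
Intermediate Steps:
D = 154 (D = -14*(-11) = 154)
s(O, H) = -9 + 2*O (s(O, H) = (-9 + O) + O = -9 + 2*O)
V(a, L) = L*a/9 (V(a, L) = (a*L)/9 = (L*a)/9 = L*a/9)
h(k) = 0
1/(h(s(-23, o)) + V(-244, D)) = 1/(0 + (⅑)*154*(-244)) = 1/(0 - 37576/9) = 1/(-37576/9) = -9/37576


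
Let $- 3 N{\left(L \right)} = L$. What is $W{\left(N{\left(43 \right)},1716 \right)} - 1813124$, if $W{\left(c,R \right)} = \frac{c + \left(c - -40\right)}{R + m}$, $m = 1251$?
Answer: $- \frac{16138616690}{8901} \approx -1.8131 \cdot 10^{6}$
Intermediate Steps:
$N{\left(L \right)} = - \frac{L}{3}$
$W{\left(c,R \right)} = \frac{40 + 2 c}{1251 + R}$ ($W{\left(c,R \right)} = \frac{c + \left(c - -40\right)}{R + 1251} = \frac{c + \left(c + 40\right)}{1251 + R} = \frac{c + \left(40 + c\right)}{1251 + R} = \frac{40 + 2 c}{1251 + R}$)
$W{\left(N{\left(43 \right)},1716 \right)} - 1813124 = \frac{2 \left(20 - \frac{43}{3}\right)}{1251 + 1716} - 1813124 = \frac{2 \left(20 - \frac{43}{3}\right)}{2967} - 1813124 = 2 \cdot \frac{1}{2967} \cdot \frac{17}{3} - 1813124 = \frac{34}{8901} - 1813124 = - \frac{16138616690}{8901}$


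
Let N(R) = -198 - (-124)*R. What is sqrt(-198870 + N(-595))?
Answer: 4*I*sqrt(17053) ≈ 522.35*I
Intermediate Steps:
N(R) = -198 + 124*R
sqrt(-198870 + N(-595)) = sqrt(-198870 + (-198 + 124*(-595))) = sqrt(-198870 + (-198 - 73780)) = sqrt(-198870 - 73978) = sqrt(-272848) = 4*I*sqrt(17053)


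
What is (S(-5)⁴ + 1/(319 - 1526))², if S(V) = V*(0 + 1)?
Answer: 569080131876/1456849 ≈ 3.9062e+5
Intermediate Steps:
S(V) = V (S(V) = V*1 = V)
(S(-5)⁴ + 1/(319 - 1526))² = ((-5)⁴ + 1/(319 - 1526))² = (625 + 1/(-1207))² = (625 - 1/1207)² = (754374/1207)² = 569080131876/1456849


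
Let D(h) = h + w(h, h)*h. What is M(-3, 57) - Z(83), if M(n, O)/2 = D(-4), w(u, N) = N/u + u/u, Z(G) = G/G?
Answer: -25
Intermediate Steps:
Z(G) = 1
w(u, N) = 1 + N/u (w(u, N) = N/u + 1 = 1 + N/u)
D(h) = 3*h (D(h) = h + ((h + h)/h)*h = h + ((2*h)/h)*h = h + 2*h = 3*h)
M(n, O) = -24 (M(n, O) = 2*(3*(-4)) = 2*(-12) = -24)
M(-3, 57) - Z(83) = -24 - 1*1 = -24 - 1 = -25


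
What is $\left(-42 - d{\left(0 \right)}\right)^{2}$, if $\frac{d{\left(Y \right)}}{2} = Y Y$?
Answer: $1764$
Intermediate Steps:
$d{\left(Y \right)} = 2 Y^{2}$ ($d{\left(Y \right)} = 2 Y Y = 2 Y^{2}$)
$\left(-42 - d{\left(0 \right)}\right)^{2} = \left(-42 - 2 \cdot 0^{2}\right)^{2} = \left(-42 - 2 \cdot 0\right)^{2} = \left(-42 - 0\right)^{2} = \left(-42 + 0\right)^{2} = \left(-42\right)^{2} = 1764$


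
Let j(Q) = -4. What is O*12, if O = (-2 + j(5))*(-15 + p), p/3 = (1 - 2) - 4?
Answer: 2160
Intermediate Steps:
p = -15 (p = 3*((1 - 2) - 4) = 3*(-1 - 4) = 3*(-5) = -15)
O = 180 (O = (-2 - 4)*(-15 - 15) = -6*(-30) = 180)
O*12 = 180*12 = 2160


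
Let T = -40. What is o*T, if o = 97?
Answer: -3880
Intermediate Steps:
o*T = 97*(-40) = -3880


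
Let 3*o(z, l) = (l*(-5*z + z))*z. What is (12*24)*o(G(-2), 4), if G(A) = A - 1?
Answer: -13824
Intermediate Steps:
G(A) = -1 + A
o(z, l) = -4*l*z²/3 (o(z, l) = ((l*(-5*z + z))*z)/3 = ((l*(-4*z))*z)/3 = ((-4*l*z)*z)/3 = (-4*l*z²)/3 = -4*l*z²/3)
(12*24)*o(G(-2), 4) = (12*24)*(-4/3*4*(-1 - 2)²) = 288*(-4/3*4*(-3)²) = 288*(-4/3*4*9) = 288*(-48) = -13824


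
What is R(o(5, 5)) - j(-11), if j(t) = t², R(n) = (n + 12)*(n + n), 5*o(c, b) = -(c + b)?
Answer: -161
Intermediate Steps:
o(c, b) = -b/5 - c/5 (o(c, b) = (-(c + b))/5 = (-(b + c))/5 = (-b - c)/5 = -b/5 - c/5)
R(n) = 2*n*(12 + n) (R(n) = (12 + n)*(2*n) = 2*n*(12 + n))
R(o(5, 5)) - j(-11) = 2*(-⅕*5 - ⅕*5)*(12 + (-⅕*5 - ⅕*5)) - 1*(-11)² = 2*(-1 - 1)*(12 + (-1 - 1)) - 1*121 = 2*(-2)*(12 - 2) - 121 = 2*(-2)*10 - 121 = -40 - 121 = -161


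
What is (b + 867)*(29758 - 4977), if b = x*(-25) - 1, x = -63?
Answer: 60490421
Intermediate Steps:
b = 1574 (b = -63*(-25) - 1 = 1575 - 1 = 1574)
(b + 867)*(29758 - 4977) = (1574 + 867)*(29758 - 4977) = 2441*24781 = 60490421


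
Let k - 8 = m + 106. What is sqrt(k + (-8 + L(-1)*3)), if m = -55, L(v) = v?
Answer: 4*sqrt(3) ≈ 6.9282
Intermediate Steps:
k = 59 (k = 8 + (-55 + 106) = 8 + 51 = 59)
sqrt(k + (-8 + L(-1)*3)) = sqrt(59 + (-8 - 1*3)) = sqrt(59 + (-8 - 3)) = sqrt(59 - 11) = sqrt(48) = 4*sqrt(3)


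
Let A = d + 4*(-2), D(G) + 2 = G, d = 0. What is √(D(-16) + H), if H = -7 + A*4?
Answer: I*√57 ≈ 7.5498*I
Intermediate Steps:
D(G) = -2 + G
A = -8 (A = 0 + 4*(-2) = 0 - 8 = -8)
H = -39 (H = -7 - 8*4 = -7 - 32 = -39)
√(D(-16) + H) = √((-2 - 16) - 39) = √(-18 - 39) = √(-57) = I*√57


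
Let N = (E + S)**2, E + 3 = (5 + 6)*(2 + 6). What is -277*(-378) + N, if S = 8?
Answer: 113355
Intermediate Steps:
E = 85 (E = -3 + (5 + 6)*(2 + 6) = -3 + 11*8 = -3 + 88 = 85)
N = 8649 (N = (85 + 8)**2 = 93**2 = 8649)
-277*(-378) + N = -277*(-378) + 8649 = 104706 + 8649 = 113355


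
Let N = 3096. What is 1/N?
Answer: 1/3096 ≈ 0.00032300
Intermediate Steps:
1/N = 1/3096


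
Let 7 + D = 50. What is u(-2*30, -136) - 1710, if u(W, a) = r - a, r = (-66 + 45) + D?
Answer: -1552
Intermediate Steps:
D = 43 (D = -7 + 50 = 43)
r = 22 (r = (-66 + 45) + 43 = -21 + 43 = 22)
u(W, a) = 22 - a
u(-2*30, -136) - 1710 = (22 - 1*(-136)) - 1710 = (22 + 136) - 1710 = 158 - 1710 = -1552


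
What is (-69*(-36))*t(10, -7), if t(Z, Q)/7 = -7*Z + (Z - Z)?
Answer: -1217160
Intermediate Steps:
t(Z, Q) = -49*Z (t(Z, Q) = 7*(-7*Z + (Z - Z)) = 7*(-7*Z + 0) = 7*(-7*Z) = -49*Z)
(-69*(-36))*t(10, -7) = (-69*(-36))*(-49*10) = 2484*(-490) = -1217160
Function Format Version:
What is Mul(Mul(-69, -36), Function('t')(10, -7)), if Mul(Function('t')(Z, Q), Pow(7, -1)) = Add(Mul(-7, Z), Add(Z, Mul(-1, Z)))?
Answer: -1217160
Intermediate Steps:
Function('t')(Z, Q) = Mul(-49, Z) (Function('t')(Z, Q) = Mul(7, Add(Mul(-7, Z), Add(Z, Mul(-1, Z)))) = Mul(7, Add(Mul(-7, Z), 0)) = Mul(7, Mul(-7, Z)) = Mul(-49, Z))
Mul(Mul(-69, -36), Function('t')(10, -7)) = Mul(Mul(-69, -36), Mul(-49, 10)) = Mul(2484, -490) = -1217160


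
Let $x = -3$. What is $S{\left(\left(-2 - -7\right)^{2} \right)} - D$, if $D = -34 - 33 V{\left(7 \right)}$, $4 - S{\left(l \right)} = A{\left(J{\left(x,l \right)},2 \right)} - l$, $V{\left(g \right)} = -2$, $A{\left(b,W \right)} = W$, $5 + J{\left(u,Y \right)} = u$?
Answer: $-5$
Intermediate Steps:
$J{\left(u,Y \right)} = -5 + u$
$S{\left(l \right)} = 2 + l$ ($S{\left(l \right)} = 4 - \left(2 - l\right) = 4 + \left(-2 + l\right) = 2 + l$)
$D = 32$ ($D = -34 - -66 = -34 + 66 = 32$)
$S{\left(\left(-2 - -7\right)^{2} \right)} - D = \left(2 + \left(-2 - -7\right)^{2}\right) - 32 = \left(2 + \left(-2 + 7\right)^{2}\right) - 32 = \left(2 + 5^{2}\right) - 32 = \left(2 + 25\right) - 32 = 27 - 32 = -5$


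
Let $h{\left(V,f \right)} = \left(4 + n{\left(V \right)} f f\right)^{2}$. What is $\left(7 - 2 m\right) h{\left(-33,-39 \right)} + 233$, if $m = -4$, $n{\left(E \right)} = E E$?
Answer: $41153572727168$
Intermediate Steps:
$n{\left(E \right)} = E^{2}$
$h{\left(V,f \right)} = \left(4 + V^{2} f^{2}\right)^{2}$ ($h{\left(V,f \right)} = \left(4 + V^{2} f f\right)^{2} = \left(4 + f V^{2} f\right)^{2} = \left(4 + V^{2} f^{2}\right)^{2}$)
$\left(7 - 2 m\right) h{\left(-33,-39 \right)} + 233 = \left(7 - -8\right) \left(4 + \left(-33\right)^{2} \left(-39\right)^{2}\right)^{2} + 233 = \left(7 + 8\right) \left(4 + 1089 \cdot 1521\right)^{2} + 233 = 15 \left(4 + 1656369\right)^{2} + 233 = 15 \cdot 1656373^{2} + 233 = 15 \cdot 2743571515129 + 233 = 41153572726935 + 233 = 41153572727168$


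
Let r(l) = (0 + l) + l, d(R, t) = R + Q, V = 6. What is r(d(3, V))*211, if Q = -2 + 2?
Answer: 1266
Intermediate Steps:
Q = 0
d(R, t) = R (d(R, t) = R + 0 = R)
r(l) = 2*l (r(l) = l + l = 2*l)
r(d(3, V))*211 = (2*3)*211 = 6*211 = 1266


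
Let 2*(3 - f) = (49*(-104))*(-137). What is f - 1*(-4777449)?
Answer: 4428376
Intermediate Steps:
f = -349073 (f = 3 - 49*(-104)*(-137)/2 = 3 - (-2548)*(-137) = 3 - ½*698152 = 3 - 349076 = -349073)
f - 1*(-4777449) = -349073 - 1*(-4777449) = -349073 + 4777449 = 4428376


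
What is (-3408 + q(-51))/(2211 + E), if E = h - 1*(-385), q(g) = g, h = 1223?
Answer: -1153/1273 ≈ -0.90573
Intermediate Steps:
E = 1608 (E = 1223 - 1*(-385) = 1223 + 385 = 1608)
(-3408 + q(-51))/(2211 + E) = (-3408 - 51)/(2211 + 1608) = -3459/3819 = -3459*1/3819 = -1153/1273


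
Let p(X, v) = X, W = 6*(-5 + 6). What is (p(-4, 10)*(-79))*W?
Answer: 1896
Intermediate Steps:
W = 6 (W = 6*1 = 6)
(p(-4, 10)*(-79))*W = -4*(-79)*6 = 316*6 = 1896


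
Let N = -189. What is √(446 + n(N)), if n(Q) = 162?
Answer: 4*√38 ≈ 24.658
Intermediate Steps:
√(446 + n(N)) = √(446 + 162) = √608 = 4*√38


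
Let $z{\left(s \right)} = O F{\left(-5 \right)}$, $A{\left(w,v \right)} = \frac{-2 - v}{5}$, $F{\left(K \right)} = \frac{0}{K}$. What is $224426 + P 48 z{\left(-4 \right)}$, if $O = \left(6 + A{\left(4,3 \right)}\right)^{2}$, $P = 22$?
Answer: $224426$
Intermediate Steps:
$F{\left(K \right)} = 0$
$A{\left(w,v \right)} = - \frac{2}{5} - \frac{v}{5}$ ($A{\left(w,v \right)} = \left(-2 - v\right) \frac{1}{5} = - \frac{2}{5} - \frac{v}{5}$)
$O = 25$ ($O = \left(6 - 1\right)^{2} = 5^{2} = 25$)
$z{\left(s \right)} = 0$ ($z{\left(s \right)} = 25 \cdot 0 = 0$)
$224426 + P 48 z{\left(-4 \right)} = 224426 + 22 \cdot 48 \cdot 0 = 224426 + 1056 \cdot 0 = 224426 + 0 = 224426$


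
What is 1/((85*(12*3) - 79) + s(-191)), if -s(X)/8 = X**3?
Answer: 1/55745949 ≈ 1.7939e-8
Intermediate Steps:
s(X) = -8*X**3
1/((85*(12*3) - 79) + s(-191)) = 1/((85*(12*3) - 79) - 8*(-191)**3) = 1/((85*36 - 79) - 8*(-6967871)) = 1/((3060 - 79) + 55742968) = 1/(2981 + 55742968) = 1/55745949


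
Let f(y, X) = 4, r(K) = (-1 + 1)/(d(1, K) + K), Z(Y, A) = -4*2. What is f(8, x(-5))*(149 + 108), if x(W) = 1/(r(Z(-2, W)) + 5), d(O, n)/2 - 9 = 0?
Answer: 1028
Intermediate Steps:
d(O, n) = 18 (d(O, n) = 18 + 2*0 = 18 + 0 = 18)
Z(Y, A) = -8
r(K) = 0 (r(K) = (-1 + 1)/(18 + K) = 0/(18 + K) = 0)
x(W) = ⅕ (x(W) = 1/(0 + 5) = 1/5 = ⅕)
f(8, x(-5))*(149 + 108) = 4*(149 + 108) = 4*257 = 1028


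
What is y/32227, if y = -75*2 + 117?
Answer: -33/32227 ≈ -0.0010240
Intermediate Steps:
y = -33 (y = -150 + 117 = -33)
y/32227 = -33/32227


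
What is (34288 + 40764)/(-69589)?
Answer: -75052/69589 ≈ -1.0785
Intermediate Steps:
(34288 + 40764)/(-69589) = 75052*(-1/69589) = -75052/69589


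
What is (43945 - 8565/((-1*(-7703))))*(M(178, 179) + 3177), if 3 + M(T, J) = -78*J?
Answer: -3651735518760/7703 ≈ -4.7407e+8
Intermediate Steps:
M(T, J) = -3 - 78*J
(43945 - 8565/((-1*(-7703))))*(M(178, 179) + 3177) = (43945 - 8565/((-1*(-7703))))*((-3 - 78*179) + 3177) = (43945 - 8565/7703)*((-3 - 13962) + 3177) = (43945 - 8565*1/7703)*(-13965 + 3177) = (43945 - 8565/7703)*(-10788) = (338499770/7703)*(-10788) = -3651735518760/7703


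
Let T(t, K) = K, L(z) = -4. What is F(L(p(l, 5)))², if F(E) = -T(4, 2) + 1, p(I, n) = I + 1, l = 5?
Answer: 1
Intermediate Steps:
p(I, n) = 1 + I
F(E) = -1 (F(E) = -1*2 + 1 = -2 + 1 = -1)
F(L(p(l, 5)))² = (-1)² = 1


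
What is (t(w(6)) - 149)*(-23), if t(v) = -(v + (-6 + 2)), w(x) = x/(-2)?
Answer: 3266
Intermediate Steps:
w(x) = -x/2 (w(x) = x*(-½) = -x/2)
t(v) = 4 - v (t(v) = -(v - 4) = -(-4 + v) = 4 - v)
(t(w(6)) - 149)*(-23) = ((4 - (-1)*6/2) - 149)*(-23) = ((4 - 1*(-3)) - 149)*(-23) = ((4 + 3) - 149)*(-23) = (7 - 149)*(-23) = -142*(-23) = 3266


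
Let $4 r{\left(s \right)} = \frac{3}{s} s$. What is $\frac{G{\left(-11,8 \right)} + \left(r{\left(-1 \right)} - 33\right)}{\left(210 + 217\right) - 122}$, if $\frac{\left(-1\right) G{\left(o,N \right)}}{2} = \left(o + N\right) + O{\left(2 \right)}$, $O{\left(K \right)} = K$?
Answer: $- \frac{121}{1220} \approx -0.09918$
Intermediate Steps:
$G{\left(o,N \right)} = -4 - 2 N - 2 o$ ($G{\left(o,N \right)} = - 2 \left(\left(o + N\right) + 2\right) = - 2 \left(\left(N + o\right) + 2\right) = - 2 \left(2 + N + o\right) = -4 - 2 N - 2 o$)
$r{\left(s \right)} = \frac{3}{4}$ ($r{\left(s \right)} = \frac{\frac{3}{s} s}{4} = \frac{1}{4} \cdot 3 = \frac{3}{4}$)
$\frac{G{\left(-11,8 \right)} + \left(r{\left(-1 \right)} - 33\right)}{\left(210 + 217\right) - 122} = \frac{\left(-4 - 16 - -22\right) + \left(\frac{3}{4} - 33\right)}{\left(210 + 217\right) - 122} = \frac{\left(-4 - 16 + 22\right) + \left(\frac{3}{4} - 33\right)}{427 - 122} = \frac{2 - \frac{129}{4}}{305} = \left(- \frac{121}{4}\right) \frac{1}{305} = - \frac{121}{1220}$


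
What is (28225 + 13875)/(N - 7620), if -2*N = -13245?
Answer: -16840/399 ≈ -42.206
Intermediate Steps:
N = 13245/2 (N = -1/2*(-13245) = 13245/2 ≈ 6622.5)
(28225 + 13875)/(N - 7620) = (28225 + 13875)/(13245/2 - 7620) = 42100/(-1995/2) = 42100*(-2/1995) = -16840/399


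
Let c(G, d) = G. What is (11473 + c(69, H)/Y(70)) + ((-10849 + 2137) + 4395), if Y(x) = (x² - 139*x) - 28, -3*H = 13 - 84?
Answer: 34763779/4858 ≈ 7156.0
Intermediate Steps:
H = 71/3 (H = -(13 - 84)/3 = -⅓*(-71) = 71/3 ≈ 23.667)
Y(x) = -28 + x² - 139*x
(11473 + c(69, H)/Y(70)) + ((-10849 + 2137) + 4395) = (11473 + 69/(-28 + 70² - 139*70)) + ((-10849 + 2137) + 4395) = (11473 + 69/(-28 + 4900 - 9730)) + (-8712 + 4395) = (11473 + 69/(-4858)) - 4317 = (11473 + 69*(-1/4858)) - 4317 = (11473 - 69/4858) - 4317 = 55735765/4858 - 4317 = 34763779/4858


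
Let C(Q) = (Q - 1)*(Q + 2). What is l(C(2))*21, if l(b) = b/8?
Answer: 21/2 ≈ 10.500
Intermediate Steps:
C(Q) = (-1 + Q)*(2 + Q)
l(b) = b/8 (l(b) = b*(1/8) = b/8)
l(C(2))*21 = ((-2 + 2 + 2**2)/8)*21 = ((-2 + 2 + 4)/8)*21 = ((1/8)*4)*21 = (1/2)*21 = 21/2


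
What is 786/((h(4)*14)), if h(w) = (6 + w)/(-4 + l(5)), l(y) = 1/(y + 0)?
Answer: -7467/350 ≈ -21.334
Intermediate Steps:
l(y) = 1/y
h(w) = -30/19 - 5*w/19 (h(w) = (6 + w)/(-4 + 1/5) = (6 + w)/(-4 + ⅕) = (6 + w)/(-19/5) = (6 + w)*(-5/19) = -30/19 - 5*w/19)
786/((h(4)*14)) = 786/(((-30/19 - 5/19*4)*14)) = 786/(((-30/19 - 20/19)*14)) = 786/((-50/19*14)) = 786/(-700/19) = 786*(-19/700) = -7467/350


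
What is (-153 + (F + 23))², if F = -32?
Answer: 26244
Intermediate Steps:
(-153 + (F + 23))² = (-153 + (-32 + 23))² = (-153 - 9)² = (-162)² = 26244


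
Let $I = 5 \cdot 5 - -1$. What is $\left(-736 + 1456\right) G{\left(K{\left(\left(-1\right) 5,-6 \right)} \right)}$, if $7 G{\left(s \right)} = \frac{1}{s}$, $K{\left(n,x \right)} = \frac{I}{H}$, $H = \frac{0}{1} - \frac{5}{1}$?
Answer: $- \frac{1800}{91} \approx -19.78$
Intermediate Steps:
$I = 26$ ($I = 25 + 1 = 26$)
$H = -5$ ($H = 0 \cdot 1 - 5 = 0 - 5 = -5$)
$K{\left(n,x \right)} = - \frac{26}{5}$ ($K{\left(n,x \right)} = \frac{26}{-5} = 26 \left(- \frac{1}{5}\right) = - \frac{26}{5}$)
$G{\left(s \right)} = \frac{1}{7 s}$
$\left(-736 + 1456\right) G{\left(K{\left(\left(-1\right) 5,-6 \right)} \right)} = \left(-736 + 1456\right) \frac{1}{7 \left(- \frac{26}{5}\right)} = 720 \cdot \frac{1}{7} \left(- \frac{5}{26}\right) = 720 \left(- \frac{5}{182}\right) = - \frac{1800}{91}$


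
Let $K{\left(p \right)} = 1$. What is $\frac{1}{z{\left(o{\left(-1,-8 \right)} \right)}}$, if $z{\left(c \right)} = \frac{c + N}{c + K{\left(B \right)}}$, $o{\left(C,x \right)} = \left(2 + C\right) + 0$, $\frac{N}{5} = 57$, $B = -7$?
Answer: $\frac{1}{143} \approx 0.006993$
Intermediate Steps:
$N = 285$ ($N = 5 \cdot 57 = 285$)
$o{\left(C,x \right)} = 2 + C$
$z{\left(c \right)} = \frac{285 + c}{1 + c}$ ($z{\left(c \right)} = \frac{c + 285}{c + 1} = \frac{285 + c}{1 + c}$)
$\frac{1}{z{\left(o{\left(-1,-8 \right)} \right)}} = \frac{1}{\frac{1}{1 + \left(2 - 1\right)} \left(285 + \left(2 - 1\right)\right)} = \frac{1}{\frac{1}{1 + 1} \left(285 + 1\right)} = \frac{1}{\frac{1}{2} \cdot 286} = \frac{1}{143}$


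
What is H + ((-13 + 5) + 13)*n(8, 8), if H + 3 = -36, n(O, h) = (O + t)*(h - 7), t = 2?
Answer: 11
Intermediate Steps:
n(O, h) = (-7 + h)*(2 + O) (n(O, h) = (O + 2)*(h - 7) = (2 + O)*(-7 + h) = (-7 + h)*(2 + O))
H = -39 (H = -3 - 36 = -39)
H + ((-13 + 5) + 13)*n(8, 8) = -39 + ((-13 + 5) + 13)*(-14 - 7*8 + 2*8 + 8*8) = -39 + (-8 + 13)*(-14 - 56 + 16 + 64) = -39 + 5*10 = -39 + 50 = 11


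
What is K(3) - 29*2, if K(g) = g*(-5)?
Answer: -73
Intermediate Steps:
K(g) = -5*g
K(3) - 29*2 = -5*3 - 29*2 = -15 - 58 = -73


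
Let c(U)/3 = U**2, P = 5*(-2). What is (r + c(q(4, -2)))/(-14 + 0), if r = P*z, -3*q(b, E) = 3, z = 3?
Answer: 27/14 ≈ 1.9286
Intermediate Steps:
P = -10
q(b, E) = -1 (q(b, E) = -1/3*3 = -1)
r = -30 (r = -10*3 = -30)
c(U) = 3*U**2
(r + c(q(4, -2)))/(-14 + 0) = (-30 + 3*(-1)**2)/(-14 + 0) = (-30 + 3*1)/(-14) = (-30 + 3)*(-1/14) = -27*(-1/14) = 27/14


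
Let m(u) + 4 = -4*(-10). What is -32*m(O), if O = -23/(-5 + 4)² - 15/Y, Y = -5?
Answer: -1152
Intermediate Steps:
O = -20 (O = -23/(-5 + 4)² - 15/(-5) = -23/((-1)²) - 15*(-⅕) = -23/1 + 3 = -23*1 + 3 = -23 + 3 = -20)
m(u) = 36 (m(u) = -4 - 4*(-10) = -4 + 40 = 36)
-32*m(O) = -32*36 = -1152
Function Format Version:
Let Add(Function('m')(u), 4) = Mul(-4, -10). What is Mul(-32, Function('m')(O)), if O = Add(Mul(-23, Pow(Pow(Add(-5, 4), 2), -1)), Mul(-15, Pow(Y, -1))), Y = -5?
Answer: -1152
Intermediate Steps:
O = -20 (O = Add(Mul(-23, Pow(Pow(Add(-5, 4), 2), -1)), Mul(-15, Pow(-5, -1))) = Add(Mul(-23, Pow(Pow(-1, 2), -1)), Mul(-15, Rational(-1, 5))) = Add(Mul(-23, Pow(1, -1)), 3) = Add(Mul(-23, 1), 3) = Add(-23, 3) = -20)
Function('m')(u) = 36 (Function('m')(u) = Add(-4, Mul(-4, -10)) = Add(-4, 40) = 36)
Mul(-32, Function('m')(O)) = Mul(-32, 36) = -1152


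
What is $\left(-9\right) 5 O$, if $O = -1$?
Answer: $45$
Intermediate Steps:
$\left(-9\right) 5 O = \left(-9\right) 5 \left(-1\right) = \left(-45\right) \left(-1\right) = 45$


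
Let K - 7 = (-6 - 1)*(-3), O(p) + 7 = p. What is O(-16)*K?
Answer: -644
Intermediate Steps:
O(p) = -7 + p
K = 28 (K = 7 + (-6 - 1)*(-3) = 7 - 7*(-3) = 7 + 21 = 28)
O(-16)*K = (-7 - 16)*28 = -23*28 = -644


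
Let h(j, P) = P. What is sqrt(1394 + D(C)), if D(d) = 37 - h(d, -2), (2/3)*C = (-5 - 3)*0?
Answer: sqrt(1433) ≈ 37.855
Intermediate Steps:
C = 0 (C = 3*((-5 - 3)*0)/2 = 3*(-8*0)/2 = (3/2)*0 = 0)
D(d) = 39 (D(d) = 37 - 1*(-2) = 37 + 2 = 39)
sqrt(1394 + D(C)) = sqrt(1394 + 39) = sqrt(1433)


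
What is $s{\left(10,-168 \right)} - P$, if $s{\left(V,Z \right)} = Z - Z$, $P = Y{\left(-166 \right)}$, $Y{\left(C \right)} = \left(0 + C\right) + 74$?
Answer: $92$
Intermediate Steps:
$Y{\left(C \right)} = 74 + C$ ($Y{\left(C \right)} = C + 74 = 74 + C$)
$P = -92$ ($P = 74 - 166 = -92$)
$s{\left(V,Z \right)} = 0$
$s{\left(10,-168 \right)} - P = 0 - -92 = 0 + 92 = 92$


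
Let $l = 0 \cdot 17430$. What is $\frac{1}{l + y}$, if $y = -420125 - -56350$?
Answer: $- \frac{1}{363775} \approx -2.749 \cdot 10^{-6}$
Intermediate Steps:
$l = 0$
$y = -363775$ ($y = -420125 + \left(-60311 + 116661\right) = -420125 + 56350 = -363775$)
$\frac{1}{l + y} = \frac{1}{0 - 363775} = \frac{1}{-363775} = - \frac{1}{363775}$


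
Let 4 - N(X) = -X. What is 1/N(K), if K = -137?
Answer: -1/133 ≈ -0.0075188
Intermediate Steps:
N(X) = 4 + X (N(X) = 4 - (-1)*X = 4 + X)
1/N(K) = 1/(4 - 137) = 1/(-133) = -1/133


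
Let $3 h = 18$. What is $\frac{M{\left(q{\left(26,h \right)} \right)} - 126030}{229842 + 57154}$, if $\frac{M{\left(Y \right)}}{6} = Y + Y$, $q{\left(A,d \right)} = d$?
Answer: $- \frac{62979}{143498} \approx -0.43888$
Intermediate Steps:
$h = 6$ ($h = \frac{1}{3} \cdot 18 = 6$)
$M{\left(Y \right)} = 12 Y$ ($M{\left(Y \right)} = 6 \left(Y + Y\right) = 6 \cdot 2 Y = 12 Y$)
$\frac{M{\left(q{\left(26,h \right)} \right)} - 126030}{229842 + 57154} = \frac{12 \cdot 6 - 126030}{229842 + 57154} = \frac{72 - 126030}{286996} = \left(-125958\right) \frac{1}{286996} = - \frac{62979}{143498}$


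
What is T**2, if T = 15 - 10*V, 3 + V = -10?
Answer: 21025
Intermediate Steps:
V = -13 (V = -3 - 10 = -13)
T = 145 (T = 15 - 10*(-13) = 15 + 130 = 145)
T**2 = 145**2 = 21025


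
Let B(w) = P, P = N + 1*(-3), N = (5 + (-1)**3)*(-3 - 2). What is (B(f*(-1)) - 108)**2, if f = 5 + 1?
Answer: 17161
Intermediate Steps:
f = 6
N = -20 (N = (5 - 1)*(-5) = 4*(-5) = -20)
P = -23 (P = -20 + 1*(-3) = -20 - 3 = -23)
B(w) = -23
(B(f*(-1)) - 108)**2 = (-23 - 108)**2 = (-131)**2 = 17161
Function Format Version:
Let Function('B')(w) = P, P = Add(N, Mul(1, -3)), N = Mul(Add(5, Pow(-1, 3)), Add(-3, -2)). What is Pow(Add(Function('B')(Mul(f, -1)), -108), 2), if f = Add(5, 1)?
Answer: 17161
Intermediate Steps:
f = 6
N = -20 (N = Mul(Add(5, -1), -5) = Mul(4, -5) = -20)
P = -23 (P = Add(-20, Mul(1, -3)) = Add(-20, -3) = -23)
Function('B')(w) = -23
Pow(Add(Function('B')(Mul(f, -1)), -108), 2) = Pow(Add(-23, -108), 2) = Pow(-131, 2) = 17161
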